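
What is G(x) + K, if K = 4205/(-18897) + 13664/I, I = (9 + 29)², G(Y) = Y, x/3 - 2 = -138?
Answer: -2720267189/6821817 ≈ -398.76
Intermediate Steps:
x = -408 (x = 6 + 3*(-138) = 6 - 414 = -408)
I = 1444 (I = 38² = 1444)
K = 63034147/6821817 (K = 4205/(-18897) + 13664/1444 = 4205*(-1/18897) + 13664*(1/1444) = -4205/18897 + 3416/361 = 63034147/6821817 ≈ 9.2401)
G(x) + K = -408 + 63034147/6821817 = -2720267189/6821817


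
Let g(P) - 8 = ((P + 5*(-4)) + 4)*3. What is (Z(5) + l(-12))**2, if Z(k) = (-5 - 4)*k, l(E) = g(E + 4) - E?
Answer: 9409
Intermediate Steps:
g(P) = -40 + 3*P (g(P) = 8 + ((P + 5*(-4)) + 4)*3 = 8 + ((P - 20) + 4)*3 = 8 + ((-20 + P) + 4)*3 = 8 + (-16 + P)*3 = 8 + (-48 + 3*P) = -40 + 3*P)
l(E) = -28 + 2*E (l(E) = (-40 + 3*(E + 4)) - E = (-40 + 3*(4 + E)) - E = (-40 + (12 + 3*E)) - E = (-28 + 3*E) - E = -28 + 2*E)
Z(k) = -9*k
(Z(5) + l(-12))**2 = (-9*5 + (-28 + 2*(-12)))**2 = (-45 + (-28 - 24))**2 = (-45 - 52)**2 = (-97)**2 = 9409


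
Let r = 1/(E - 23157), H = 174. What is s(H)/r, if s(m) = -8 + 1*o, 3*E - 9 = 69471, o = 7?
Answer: -3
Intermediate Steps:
E = 23160 (E = 3 + (⅓)*69471 = 3 + 23157 = 23160)
r = ⅓ (r = 1/(23160 - 23157) = 1/3 = ⅓ ≈ 0.33333)
s(m) = -1 (s(m) = -8 + 1*7 = -8 + 7 = -1)
s(H)/r = -1/⅓ = -1*3 = -3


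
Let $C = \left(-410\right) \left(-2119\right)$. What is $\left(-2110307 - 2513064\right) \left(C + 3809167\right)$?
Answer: $-21627930733047$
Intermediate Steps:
$C = 868790$
$\left(-2110307 - 2513064\right) \left(C + 3809167\right) = \left(-2110307 - 2513064\right) \left(868790 + 3809167\right) = \left(-2110307 - 2513064\right) 4677957 = \left(-4623371\right) 4677957 = -21627930733047$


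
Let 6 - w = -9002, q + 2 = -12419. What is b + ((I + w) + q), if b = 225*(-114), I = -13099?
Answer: -42162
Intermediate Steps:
q = -12421 (q = -2 - 12419 = -12421)
w = 9008 (w = 6 - 1*(-9002) = 6 + 9002 = 9008)
b = -25650
b + ((I + w) + q) = -25650 + ((-13099 + 9008) - 12421) = -25650 + (-4091 - 12421) = -25650 - 16512 = -42162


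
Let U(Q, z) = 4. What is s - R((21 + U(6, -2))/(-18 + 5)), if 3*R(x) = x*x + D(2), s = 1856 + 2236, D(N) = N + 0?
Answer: 691227/169 ≈ 4090.1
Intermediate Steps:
D(N) = N
s = 4092
R(x) = ⅔ + x²/3 (R(x) = (x*x + 2)/3 = (x² + 2)/3 = (2 + x²)/3 = ⅔ + x²/3)
s - R((21 + U(6, -2))/(-18 + 5)) = 4092 - (⅔ + ((21 + 4)/(-18 + 5))²/3) = 4092 - (⅔ + (25/(-13))²/3) = 4092 - (⅔ + (25*(-1/13))²/3) = 4092 - (⅔ + (-25/13)²/3) = 4092 - (⅔ + (⅓)*(625/169)) = 4092 - (⅔ + 625/507) = 4092 - 1*321/169 = 4092 - 321/169 = 691227/169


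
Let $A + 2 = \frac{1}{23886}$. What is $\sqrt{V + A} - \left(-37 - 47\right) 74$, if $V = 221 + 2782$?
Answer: $6216 + \frac{\sqrt{190243728098}}{7962} \approx 6270.8$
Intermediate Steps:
$V = 3003$
$A = - \frac{47771}{23886}$ ($A = -2 + \frac{1}{23886} = - \frac{47771}{23886} \approx -2.0$)
$\sqrt{V + A} - \left(-37 - 47\right) 74 = \sqrt{3003 - \frac{47771}{23886}} - \left(-37 - 47\right) 74 = \sqrt{\frac{71681887}{23886}} - \left(-84\right) 74 = \frac{\sqrt{190243728098}}{7962} - -6216 = \frac{\sqrt{190243728098}}{7962} + 6216 = 6216 + \frac{\sqrt{190243728098}}{7962}$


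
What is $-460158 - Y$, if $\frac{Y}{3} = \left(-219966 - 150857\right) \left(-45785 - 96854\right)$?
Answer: $-158681925849$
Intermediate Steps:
$Y = 158681465691$ ($Y = 3 \left(-219966 - 150857\right) \left(-45785 - 96854\right) = 3 \left(\left(-370823\right) \left(-142639\right)\right) = 3 \cdot 52893821897 = 158681465691$)
$-460158 - Y = -460158 - 158681465691 = -158681925849$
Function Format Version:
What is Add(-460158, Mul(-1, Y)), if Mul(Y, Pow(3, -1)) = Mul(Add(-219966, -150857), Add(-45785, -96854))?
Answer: -158681925849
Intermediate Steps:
Y = 158681465691 (Y = Mul(3, Mul(Add(-219966, -150857), Add(-45785, -96854))) = Mul(3, Mul(-370823, -142639)) = Mul(3, 52893821897) = 158681465691)
Add(-460158, Mul(-1, Y)) = Add(-460158, Mul(-1, 158681465691)) = Add(-460158, -158681465691) = -158681925849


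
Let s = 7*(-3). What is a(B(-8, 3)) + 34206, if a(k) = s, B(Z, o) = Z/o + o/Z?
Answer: 34185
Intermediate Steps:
s = -21
a(k) = -21
a(B(-8, 3)) + 34206 = -21 + 34206 = 34185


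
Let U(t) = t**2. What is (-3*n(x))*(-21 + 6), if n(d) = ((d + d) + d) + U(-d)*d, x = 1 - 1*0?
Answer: 180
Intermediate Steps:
x = 1 (x = 1 + 0 = 1)
n(d) = d**3 + 3*d (n(d) = ((d + d) + d) + (-d)**2*d = (2*d + d) + d**2*d = 3*d + d**3 = d**3 + 3*d)
(-3*n(x))*(-21 + 6) = (-3*(3 + 1**2))*(-21 + 6) = -3*(3 + 1)*(-15) = -3*4*(-15) = -12*(-15) = 180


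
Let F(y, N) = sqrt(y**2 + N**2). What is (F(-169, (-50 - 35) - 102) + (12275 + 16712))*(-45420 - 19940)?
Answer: -1894590320 - 65360*sqrt(63530) ≈ -1.9111e+9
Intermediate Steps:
F(y, N) = sqrt(N**2 + y**2)
(F(-169, (-50 - 35) - 102) + (12275 + 16712))*(-45420 - 19940) = (sqrt(((-50 - 35) - 102)**2 + (-169)**2) + (12275 + 16712))*(-45420 - 19940) = (sqrt((-85 - 102)**2 + 28561) + 28987)*(-65360) = (sqrt((-187)**2 + 28561) + 28987)*(-65360) = (sqrt(34969 + 28561) + 28987)*(-65360) = (sqrt(63530) + 28987)*(-65360) = (28987 + sqrt(63530))*(-65360) = -1894590320 - 65360*sqrt(63530)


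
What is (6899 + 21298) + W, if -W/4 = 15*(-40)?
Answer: 30597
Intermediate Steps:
W = 2400 (W = -60*(-40) = -4*(-600) = 2400)
(6899 + 21298) + W = (6899 + 21298) + 2400 = 28197 + 2400 = 30597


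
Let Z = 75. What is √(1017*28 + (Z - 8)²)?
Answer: √32965 ≈ 181.56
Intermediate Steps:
√(1017*28 + (Z - 8)²) = √(1017*28 + (75 - 8)²) = √(28476 + 67²) = √(28476 + 4489) = √32965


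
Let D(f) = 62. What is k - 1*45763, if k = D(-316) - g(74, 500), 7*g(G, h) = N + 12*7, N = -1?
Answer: -319990/7 ≈ -45713.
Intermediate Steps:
g(G, h) = 83/7 (g(G, h) = (-1 + 12*7)/7 = (-1 + 84)/7 = (⅐)*83 = 83/7)
k = 351/7 (k = 62 - 1*83/7 = 62 - 83/7 = 351/7 ≈ 50.143)
k - 1*45763 = 351/7 - 1*45763 = 351/7 - 45763 = -319990/7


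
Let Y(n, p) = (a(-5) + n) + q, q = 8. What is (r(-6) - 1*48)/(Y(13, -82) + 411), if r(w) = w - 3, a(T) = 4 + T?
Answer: -57/431 ≈ -0.13225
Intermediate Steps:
r(w) = -3 + w
Y(n, p) = 7 + n (Y(n, p) = ((4 - 5) + n) + 8 = (-1 + n) + 8 = 7 + n)
(r(-6) - 1*48)/(Y(13, -82) + 411) = ((-3 - 6) - 1*48)/((7 + 13) + 411) = (-9 - 48)/(20 + 411) = -57/431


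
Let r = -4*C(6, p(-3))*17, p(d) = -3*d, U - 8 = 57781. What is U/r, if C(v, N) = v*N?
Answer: -6421/408 ≈ -15.738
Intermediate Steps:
U = 57789 (U = 8 + 57781 = 57789)
C(v, N) = N*v
r = -3672 (r = -4*(-3*(-3))*6*17 = -36*6*17 = -4*54*17 = -216*17 = -3672)
U/r = 57789/(-3672) = 57789*(-1/3672) = -6421/408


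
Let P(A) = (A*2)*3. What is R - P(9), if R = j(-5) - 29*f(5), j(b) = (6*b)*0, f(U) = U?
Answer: -199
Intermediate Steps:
j(b) = 0
P(A) = 6*A (P(A) = (2*A)*3 = 6*A)
R = -145 (R = 0 - 29*5 = 0 - 145 = -145)
R - P(9) = -145 - 6*9 = -145 - 1*54 = -145 - 54 = -199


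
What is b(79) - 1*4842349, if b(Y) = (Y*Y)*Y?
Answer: -4349310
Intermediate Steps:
b(Y) = Y³ (b(Y) = Y²*Y = Y³)
b(79) - 1*4842349 = 79³ - 1*4842349 = 493039 - 4842349 = -4349310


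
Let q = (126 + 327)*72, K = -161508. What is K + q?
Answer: -128892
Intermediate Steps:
q = 32616 (q = 453*72 = 32616)
K + q = -161508 + 32616 = -128892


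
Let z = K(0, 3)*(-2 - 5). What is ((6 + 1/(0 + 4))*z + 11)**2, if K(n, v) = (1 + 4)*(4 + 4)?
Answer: 3024121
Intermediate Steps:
K(n, v) = 40 (K(n, v) = 5*8 = 40)
z = -280 (z = 40*(-2 - 5) = 40*(-7) = -280)
((6 + 1/(0 + 4))*z + 11)**2 = ((6 + 1/(0 + 4))*(-280) + 11)**2 = ((6 + 1/4)*(-280) + 11)**2 = ((25/4)*(-280) + 11)**2 = (-1750 + 11)**2 = (-1739)**2 = 3024121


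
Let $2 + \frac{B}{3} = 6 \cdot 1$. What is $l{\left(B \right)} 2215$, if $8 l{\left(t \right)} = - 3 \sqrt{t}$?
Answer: $- \frac{6645 \sqrt{3}}{4} \approx -2877.4$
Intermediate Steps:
$B = 12$ ($B = -6 + 3 \cdot 6 \cdot 1 = -6 + 3 \cdot 6 = -6 + 18 = 12$)
$l{\left(t \right)} = - \frac{3 \sqrt{t}}{8}$ ($l{\left(t \right)} = \frac{\left(-3\right) \sqrt{t}}{8} = - \frac{3 \sqrt{t}}{8}$)
$l{\left(B \right)} 2215 = - \frac{3 \sqrt{12}}{8} \cdot 2215 = - \frac{3 \cdot 2 \sqrt{3}}{8} \cdot 2215 = - \frac{3 \sqrt{3}}{4} \cdot 2215 = - \frac{6645 \sqrt{3}}{4}$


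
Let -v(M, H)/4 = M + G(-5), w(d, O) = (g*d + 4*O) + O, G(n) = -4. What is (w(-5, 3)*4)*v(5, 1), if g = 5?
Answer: 160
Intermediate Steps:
w(d, O) = 5*O + 5*d (w(d, O) = (5*d + 4*O) + O = (4*O + 5*d) + O = 5*O + 5*d)
v(M, H) = 16 - 4*M (v(M, H) = -4*(M - 4) = -4*(-4 + M) = 16 - 4*M)
(w(-5, 3)*4)*v(5, 1) = ((5*3 + 5*(-5))*4)*(16 - 4*5) = ((15 - 25)*4)*(16 - 20) = -10*4*(-4) = -40*(-4) = 160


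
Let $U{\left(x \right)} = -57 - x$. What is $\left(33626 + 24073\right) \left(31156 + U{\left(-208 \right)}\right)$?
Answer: $1806382593$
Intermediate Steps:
$\left(33626 + 24073\right) \left(31156 + U{\left(-208 \right)}\right) = \left(33626 + 24073\right) \left(31156 - -151\right) = 57699 \left(31156 + \left(-57 + 208\right)\right) = 57699 \left(31156 + 151\right) = 57699 \cdot 31307 = 1806382593$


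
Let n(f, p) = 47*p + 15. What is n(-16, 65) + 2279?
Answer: 5349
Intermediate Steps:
n(f, p) = 15 + 47*p
n(-16, 65) + 2279 = (15 + 47*65) + 2279 = (15 + 3055) + 2279 = 3070 + 2279 = 5349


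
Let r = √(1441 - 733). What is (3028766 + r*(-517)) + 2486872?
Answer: 5515638 - 1034*√177 ≈ 5.5019e+6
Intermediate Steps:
r = 2*√177 (r = √708 = 2*√177 ≈ 26.608)
(3028766 + r*(-517)) + 2486872 = (3028766 + (2*√177)*(-517)) + 2486872 = (3028766 - 1034*√177) + 2486872 = 5515638 - 1034*√177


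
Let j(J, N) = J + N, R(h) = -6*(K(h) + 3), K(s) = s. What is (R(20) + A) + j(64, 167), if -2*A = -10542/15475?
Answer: 1444446/15475 ≈ 93.341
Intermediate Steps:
A = 5271/15475 (A = -(-5271)/15475 = -1/2*(-10542/15475) = 5271/15475 ≈ 0.34061)
R(h) = -18 - 6*h (R(h) = -6*(h + 3) = -6*(3 + h) = -18 - 6*h)
(R(20) + A) + j(64, 167) = ((-18 - 6*20) + 5271/15475) + (64 + 167) = ((-18 - 120) + 5271/15475) + 231 = (-138 + 5271/15475) + 231 = -2130279/15475 + 231 = 1444446/15475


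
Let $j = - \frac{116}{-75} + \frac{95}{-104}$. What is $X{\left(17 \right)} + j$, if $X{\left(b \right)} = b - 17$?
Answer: $\frac{4939}{7800} \approx 0.63321$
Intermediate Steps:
$X{\left(b \right)} = -17 + b$
$j = \frac{4939}{7800}$ ($j = \left(-116\right) \left(- \frac{1}{75}\right) + 95 \left(- \frac{1}{104}\right) = \frac{116}{75} - \frac{95}{104} = \frac{4939}{7800} \approx 0.63321$)
$X{\left(17 \right)} + j = \left(-17 + 17\right) + \frac{4939}{7800} = 0 + \frac{4939}{7800} = \frac{4939}{7800}$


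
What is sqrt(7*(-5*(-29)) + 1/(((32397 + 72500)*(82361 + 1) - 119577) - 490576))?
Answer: 2*sqrt(18937585634536876659594)/8638916561 ≈ 31.859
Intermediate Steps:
sqrt(7*(-5*(-29)) + 1/(((32397 + 72500)*(82361 + 1) - 119577) - 490576)) = sqrt(7*145 + 1/((104897*82362 - 119577) - 490576)) = sqrt(1015 + 1/((8639526714 - 119577) - 490576)) = sqrt(1015 + 1/(8639407137 - 490576)) = sqrt(1015 + 1/8638916561) = sqrt(8768500309416/8638916561) = 2*sqrt(18937585634536876659594)/8638916561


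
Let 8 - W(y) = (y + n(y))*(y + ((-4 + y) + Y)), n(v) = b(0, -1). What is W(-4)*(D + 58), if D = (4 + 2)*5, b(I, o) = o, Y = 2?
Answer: -3696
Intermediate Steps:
D = 30 (D = 6*5 = 30)
n(v) = -1
W(y) = 8 - (-1 + y)*(-2 + 2*y) (W(y) = 8 - (y - 1)*(y + ((-4 + y) + 2)) = 8 - (-1 + y)*(y + (-2 + y)) = 8 - (-1 + y)*(-2 + 2*y))
W(-4)*(D + 58) = (6 - 2*(-4)**2 + 4*(-4))*(30 + 58) = (6 - 2*16 - 16)*88 = (6 - 32 - 16)*88 = -42*88 = -3696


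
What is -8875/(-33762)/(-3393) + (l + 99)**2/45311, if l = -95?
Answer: 1430736331/5190577408926 ≈ 0.00027564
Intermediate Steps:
-8875/(-33762)/(-3393) + (l + 99)**2/45311 = -8875/(-33762)/(-3393) + (-95 + 99)**2/45311 = -8875*(-1/33762)*(-1/3393) + 4**2*(1/45311) = (8875/33762)*(-1/3393) + 16*(1/45311) = -8875/114554466 + 16/45311 = 1430736331/5190577408926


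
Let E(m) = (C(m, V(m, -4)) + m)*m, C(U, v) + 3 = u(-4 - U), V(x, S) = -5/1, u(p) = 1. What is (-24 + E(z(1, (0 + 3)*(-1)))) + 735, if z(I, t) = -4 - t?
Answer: 714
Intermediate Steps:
V(x, S) = -5 (V(x, S) = -5*1 = -5)
C(U, v) = -2 (C(U, v) = -3 + 1 = -2)
E(m) = m*(-2 + m) (E(m) = (-2 + m)*m = m*(-2 + m))
(-24 + E(z(1, (0 + 3)*(-1)))) + 735 = (-24 + (-4 - (0 + 3)*(-1))*(-2 + (-4 - (0 + 3)*(-1)))) + 735 = (-24 + (-4 - 3*(-1))*(-2 + (-4 - 3*(-1)))) + 735 = (-24 + (-4 - 1*(-3))*(-2 + (-4 - 1*(-3)))) + 735 = (-24 + (-4 + 3)*(-2 + (-4 + 3))) + 735 = (-24 - (-2 - 1)) + 735 = (-24 - 1*(-3)) + 735 = (-24 + 3) + 735 = -21 + 735 = 714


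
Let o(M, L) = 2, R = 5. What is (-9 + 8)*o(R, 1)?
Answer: -2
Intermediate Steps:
(-9 + 8)*o(R, 1) = (-9 + 8)*2 = -1*2 = -2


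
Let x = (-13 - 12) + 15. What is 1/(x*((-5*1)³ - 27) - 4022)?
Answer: -1/2502 ≈ -0.00039968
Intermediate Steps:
x = -10 (x = -25 + 15 = -10)
1/(x*((-5*1)³ - 27) - 4022) = 1/(-10*((-5*1)³ - 27) - 4022) = 1/(-10*((-5)³ - 27) - 4022) = 1/(-10*(-125 - 27) - 4022) = 1/(-10*(-152) - 4022) = 1/(1520 - 4022) = 1/(-2502) = -1/2502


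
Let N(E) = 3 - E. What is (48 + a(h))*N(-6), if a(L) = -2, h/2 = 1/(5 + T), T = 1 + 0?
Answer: 414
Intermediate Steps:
T = 1
h = ⅓ (h = 2/(5 + 1) = 2/6 = 2*(⅙) = ⅓ ≈ 0.33333)
(48 + a(h))*N(-6) = (48 - 2)*(3 - 1*(-6)) = 46*(3 + 6) = 46*9 = 414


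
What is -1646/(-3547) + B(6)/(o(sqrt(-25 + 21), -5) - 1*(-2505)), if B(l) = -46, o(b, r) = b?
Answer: 9919976924/22257527863 + 92*I/6275029 ≈ 0.44569 + 1.4661e-5*I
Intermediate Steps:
-1646/(-3547) + B(6)/(o(sqrt(-25 + 21), -5) - 1*(-2505)) = -1646/(-3547) - 46/(sqrt(-25 + 21) - 1*(-2505)) = -1646*(-1/3547) - 46/(sqrt(-4) + 2505) = 1646/3547 - 46/(2*I + 2505) = 1646/3547 - 46*(2505 - 2*I)/6275029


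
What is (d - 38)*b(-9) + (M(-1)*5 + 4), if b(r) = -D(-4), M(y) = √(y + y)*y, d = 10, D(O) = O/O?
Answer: 32 - 5*I*√2 ≈ 32.0 - 7.0711*I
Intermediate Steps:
D(O) = 1
M(y) = √2*y^(3/2) (M(y) = √(2*y)*y = (√2*√y)*y = √2*y^(3/2))
b(r) = -1 (b(r) = -1*1 = -1)
(d - 38)*b(-9) + (M(-1)*5 + 4) = (10 - 38)*(-1) + ((√2*(-1)^(3/2))*5 + 4) = -28*(-1) + ((√2*(-I))*5 + 4) = 28 + (-I*√2*5 + 4) = 28 + (-5*I*√2 + 4) = 28 + (4 - 5*I*√2) = 32 - 5*I*√2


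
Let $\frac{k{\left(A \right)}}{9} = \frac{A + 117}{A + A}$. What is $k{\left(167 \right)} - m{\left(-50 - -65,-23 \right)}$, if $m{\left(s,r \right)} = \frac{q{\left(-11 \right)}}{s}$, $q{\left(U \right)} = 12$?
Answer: $\frac{5722}{835} \approx 6.8527$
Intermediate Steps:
$k{\left(A \right)} = \frac{9 \left(117 + A\right)}{2 A}$ ($k{\left(A \right)} = 9 \frac{A + 117}{A + A} = 9 \frac{117 + A}{2 A} = \frac{9 \left(117 + A\right)}{2 A}$)
$m{\left(s,r \right)} = \frac{12}{s}$
$k{\left(167 \right)} - m{\left(-50 - -65,-23 \right)} = \frac{9 \left(117 + 167\right)}{2 \cdot 167} - \frac{12}{-50 - -65} = \frac{9}{2} \cdot \frac{1}{167} \cdot 284 - \frac{12}{-50 + 65} = \frac{1278}{167} - \frac{12}{15} = \frac{1278}{167} - 12 \cdot \frac{1}{15} = \frac{1278}{167} - \frac{4}{5} = \frac{5722}{835}$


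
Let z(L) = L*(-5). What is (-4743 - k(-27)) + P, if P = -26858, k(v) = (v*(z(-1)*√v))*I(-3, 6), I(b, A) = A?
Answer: -31601 + 2430*I*√3 ≈ -31601.0 + 4208.9*I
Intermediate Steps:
z(L) = -5*L
k(v) = 30*v^(3/2) (k(v) = (v*((-5*(-1))*√v))*6 = (v*(5*√v))*6 = (5*v^(3/2))*6 = 30*v^(3/2))
(-4743 - k(-27)) + P = (-4743 - 30*(-27)^(3/2)) - 26858 = (-4743 - 30*(-81*I*√3)) - 26858 = (-4743 - (-2430)*I*√3) - 26858 = (-4743 + 2430*I*√3) - 26858 = -31601 + 2430*I*√3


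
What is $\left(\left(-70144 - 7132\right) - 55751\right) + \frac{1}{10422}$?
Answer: $- \frac{1386407393}{10422} \approx -1.3303 \cdot 10^{5}$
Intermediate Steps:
$\left(\left(-70144 - 7132\right) - 55751\right) + \frac{1}{10422} = \left(-77276 - 55751\right) + \frac{1}{10422} = -133027 + \frac{1}{10422} = - \frac{1386407393}{10422}$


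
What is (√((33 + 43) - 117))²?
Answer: -41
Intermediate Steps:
(√((33 + 43) - 117))² = (√(76 - 117))² = (√(-41))² = (I*√41)² = -41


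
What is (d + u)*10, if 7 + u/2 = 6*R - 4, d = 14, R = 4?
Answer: 400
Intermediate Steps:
u = 26 (u = -14 + 2*(6*4 - 4) = -14 + 2*(24 - 4) = -14 + 2*20 = -14 + 40 = 26)
(d + u)*10 = (14 + 26)*10 = 40*10 = 400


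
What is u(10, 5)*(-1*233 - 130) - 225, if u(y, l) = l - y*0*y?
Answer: -2040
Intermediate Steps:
u(y, l) = l (u(y, l) = l - y*0 = l - 1*0 = l + 0 = l)
u(10, 5)*(-1*233 - 130) - 225 = 5*(-1*233 - 130) - 225 = 5*(-233 - 130) - 225 = 5*(-363) - 225 = -1815 - 225 = -2040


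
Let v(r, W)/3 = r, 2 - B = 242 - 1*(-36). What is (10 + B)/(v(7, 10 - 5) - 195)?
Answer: 133/87 ≈ 1.5287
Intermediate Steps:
B = -276 (B = 2 - (242 - 1*(-36)) = 2 - (242 + 36) = 2 - 1*278 = 2 - 278 = -276)
v(r, W) = 3*r
(10 + B)/(v(7, 10 - 5) - 195) = (10 - 276)/(3*7 - 195) = -266/(21 - 195) = -266/(-174) = -266*(-1/174) = 133/87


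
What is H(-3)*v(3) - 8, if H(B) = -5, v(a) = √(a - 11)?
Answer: -8 - 10*I*√2 ≈ -8.0 - 14.142*I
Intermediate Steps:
v(a) = √(-11 + a)
H(-3)*v(3) - 8 = -5*√(-11 + 3) - 8 = -10*I*√2 - 8 = -8 - 10*I*√2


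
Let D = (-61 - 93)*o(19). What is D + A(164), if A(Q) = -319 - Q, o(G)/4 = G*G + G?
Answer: -234563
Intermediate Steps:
o(G) = 4*G + 4*G² (o(G) = 4*(G*G + G) = 4*(G² + G) = 4*(G + G²) = 4*G + 4*G²)
D = -234080 (D = (-61 - 93)*(4*19*(1 + 19)) = -616*19*20 = -154*1520 = -234080)
D + A(164) = -234080 + (-319 - 1*164) = -234080 + (-319 - 164) = -234080 - 483 = -234563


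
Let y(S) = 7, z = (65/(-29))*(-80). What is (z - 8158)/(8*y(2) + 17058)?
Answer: -115691/248153 ≈ -0.46621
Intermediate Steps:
z = 5200/29 (z = (65*(-1/29))*(-80) = -65/29*(-80) = 5200/29 ≈ 179.31)
(z - 8158)/(8*y(2) + 17058) = (5200/29 - 8158)/(8*7 + 17058) = -231382/(29*(56 + 17058)) = -231382/29/17114 = -231382/29*1/17114 = -115691/248153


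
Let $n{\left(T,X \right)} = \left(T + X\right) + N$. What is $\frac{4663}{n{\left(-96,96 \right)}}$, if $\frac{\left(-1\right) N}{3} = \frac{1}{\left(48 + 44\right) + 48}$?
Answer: $- \frac{652820}{3} \approx -2.1761 \cdot 10^{5}$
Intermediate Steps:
$N = - \frac{3}{140}$ ($N = - \frac{3}{\left(48 + 44\right) + 48} = - \frac{3}{92 + 48} = - \frac{3}{140} \approx -0.021429$)
$n{\left(T,X \right)} = - \frac{3}{140} + T + X$ ($n{\left(T,X \right)} = \left(T + X\right) - \frac{3}{140} = - \frac{3}{140} + T + X$)
$\frac{4663}{n{\left(-96,96 \right)}} = \frac{4663}{- \frac{3}{140} - 96 + 96} = \frac{4663}{- \frac{3}{140}} = 4663 \left(- \frac{140}{3}\right) = - \frac{652820}{3}$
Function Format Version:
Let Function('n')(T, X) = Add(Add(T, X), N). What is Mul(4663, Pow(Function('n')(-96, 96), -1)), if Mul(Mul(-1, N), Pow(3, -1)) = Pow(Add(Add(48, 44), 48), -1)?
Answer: Rational(-652820, 3) ≈ -2.1761e+5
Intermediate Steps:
N = Rational(-3, 140) (N = Mul(-3, Pow(Add(Add(48, 44), 48), -1)) = Mul(-3, Pow(Add(92, 48), -1)) = Mul(-3, Pow(140, -1)) = Mul(-3, Rational(1, 140)) = Rational(-3, 140) ≈ -0.021429)
Function('n')(T, X) = Add(Rational(-3, 140), T, X) (Function('n')(T, X) = Add(Add(T, X), Rational(-3, 140)) = Add(Rational(-3, 140), T, X))
Mul(4663, Pow(Function('n')(-96, 96), -1)) = Mul(4663, Pow(Add(Rational(-3, 140), -96, 96), -1)) = Mul(4663, Pow(Rational(-3, 140), -1)) = Mul(4663, Rational(-140, 3)) = Rational(-652820, 3)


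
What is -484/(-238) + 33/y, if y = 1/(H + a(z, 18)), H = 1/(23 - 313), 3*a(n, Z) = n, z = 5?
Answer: 1964303/34510 ≈ 56.920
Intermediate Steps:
a(n, Z) = n/3
H = -1/290 (H = 1/(-290) = -1/290 ≈ -0.0034483)
y = 870/1447 (y = 1/(-1/290 + (⅓)*5) = 1/(-1/290 + 5/3) = 1/(1447/870) = 870/1447 ≈ 0.60124)
-484/(-238) + 33/y = -484/(-238) + 33/(870/1447) = -484*(-1/238) + 33*(1447/870) = 242/119 + 15917/290 = 1964303/34510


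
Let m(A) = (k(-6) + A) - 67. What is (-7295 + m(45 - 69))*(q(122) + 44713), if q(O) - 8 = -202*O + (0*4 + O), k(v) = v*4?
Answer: -149674590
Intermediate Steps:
k(v) = 4*v
m(A) = -91 + A (m(A) = (4*(-6) + A) - 67 = (-24 + A) - 67 = -91 + A)
q(O) = 8 - 201*O (q(O) = 8 + (-202*O + (0*4 + O)) = 8 + (-202*O + (0 + O)) = 8 + (-202*O + O) = 8 - 201*O)
(-7295 + m(45 - 69))*(q(122) + 44713) = (-7295 + (-91 + (45 - 69)))*((8 - 201*122) + 44713) = (-7295 + (-91 - 24))*((8 - 24522) + 44713) = (-7295 - 115)*(-24514 + 44713) = -7410*20199 = -149674590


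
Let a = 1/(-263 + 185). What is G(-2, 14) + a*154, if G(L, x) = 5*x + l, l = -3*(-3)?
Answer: 3004/39 ≈ 77.026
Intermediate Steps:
l = 9
G(L, x) = 9 + 5*x (G(L, x) = 5*x + 9 = 9 + 5*x)
a = -1/78 (a = 1/(-78) = -1/78 ≈ -0.012821)
G(-2, 14) + a*154 = (9 + 5*14) - 1/78*154 = (9 + 70) - 77/39 = 79 - 77/39 = 3004/39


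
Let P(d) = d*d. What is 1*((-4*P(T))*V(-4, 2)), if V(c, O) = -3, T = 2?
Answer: 48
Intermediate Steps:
P(d) = d²
1*((-4*P(T))*V(-4, 2)) = 1*(-4*2²*(-3)) = 1*(-4*4*(-3)) = 1*(-16*(-3)) = 1*48 = 48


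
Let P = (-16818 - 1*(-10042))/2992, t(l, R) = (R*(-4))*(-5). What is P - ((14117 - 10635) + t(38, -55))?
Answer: -81065/34 ≈ -2384.3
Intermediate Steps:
t(l, R) = 20*R (t(l, R) = -4*R*(-5) = 20*R)
P = -77/34 (P = (-16818 + 10042)*(1/2992) = -6776*1/2992 = -77/34 ≈ -2.2647)
P - ((14117 - 10635) + t(38, -55)) = -77/34 - ((14117 - 10635) + 20*(-55)) = -77/34 - (3482 - 1100) = -77/34 - 1*2382 = -77/34 - 2382 = -81065/34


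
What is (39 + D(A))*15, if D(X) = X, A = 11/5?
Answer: 618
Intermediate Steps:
A = 11/5 (A = 11*(1/5) = 11/5 ≈ 2.2000)
(39 + D(A))*15 = (39 + 11/5)*15 = (206/5)*15 = 618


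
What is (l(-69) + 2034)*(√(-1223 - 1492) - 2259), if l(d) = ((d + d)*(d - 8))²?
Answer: -255072522690 + 112913910*I*√2715 ≈ -2.5507e+11 + 5.8835e+9*I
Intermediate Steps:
l(d) = 4*d²*(-8 + d)² (l(d) = ((2*d)*(-8 + d))² = (2*d*(-8 + d))² = 4*d²*(-8 + d)²)
(l(-69) + 2034)*(√(-1223 - 1492) - 2259) = (4*(-69)²*(-8 - 69)² + 2034)*(√(-1223 - 1492) - 2259) = (4*4761*(-77)² + 2034)*(√(-2715) - 2259) = (4*4761*5929 + 2034)*(I*√2715 - 2259) = (112911876 + 2034)*(-2259 + I*√2715) = 112913910*(-2259 + I*√2715) = -255072522690 + 112913910*I*√2715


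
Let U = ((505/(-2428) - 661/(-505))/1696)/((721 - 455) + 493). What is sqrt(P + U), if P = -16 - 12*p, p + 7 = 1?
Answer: sqrt(242203781188564125620030)/65765245040 ≈ 7.4833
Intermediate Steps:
p = -6 (p = -7 + 1 = -6)
P = 56 (P = -16 - 12*(-6) = -16 + 72 = 56)
U = 449961/526121960320 (U = ((505*(-1/2428) - 661*(-1/505))*(1/1696))/(266 + 493) = ((-505/2428 + 661/505)*(1/1696))/759 = ((1349883/1226140)*(1/1696))*(1/759) = (1349883/2079533440)*(1/759) = 449961/526121960320 ≈ 8.5524e-7)
sqrt(P + U) = sqrt(56 + 449961/526121960320) = sqrt(29462830227881/526121960320) = sqrt(242203781188564125620030)/65765245040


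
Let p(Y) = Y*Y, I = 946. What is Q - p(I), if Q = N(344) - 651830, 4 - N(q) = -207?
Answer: -1546535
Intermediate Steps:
N(q) = 211 (N(q) = 4 - 1*(-207) = 4 + 207 = 211)
Q = -651619 (Q = 211 - 651830 = -651619)
p(Y) = Y**2
Q - p(I) = -651619 - 1*946**2 = -651619 - 1*894916 = -651619 - 894916 = -1546535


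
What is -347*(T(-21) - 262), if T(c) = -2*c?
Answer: 76340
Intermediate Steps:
-347*(T(-21) - 262) = -347*(-2*(-21) - 262) = -347*(42 - 262) = -347*(-220) = 76340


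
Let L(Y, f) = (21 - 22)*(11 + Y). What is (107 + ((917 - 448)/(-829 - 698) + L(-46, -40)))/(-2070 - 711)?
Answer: -216365/4246587 ≈ -0.050950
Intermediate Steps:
L(Y, f) = -11 - Y (L(Y, f) = -(11 + Y) = -11 - Y)
(107 + ((917 - 448)/(-829 - 698) + L(-46, -40)))/(-2070 - 711) = (107 + ((917 - 448)/(-829 - 698) + (-11 - 1*(-46))))/(-2070 - 711) = (107 + (469/(-1527) + (-11 + 46)))/(-2781) = (107 + (469*(-1/1527) + 35))*(-1/2781) = (107 + (-469/1527 + 35))*(-1/2781) = (107 + 52976/1527)*(-1/2781) = (216365/1527)*(-1/2781) = -216365/4246587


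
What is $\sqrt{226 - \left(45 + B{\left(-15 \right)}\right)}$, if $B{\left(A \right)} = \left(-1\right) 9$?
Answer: $\sqrt{190} \approx 13.784$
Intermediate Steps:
$B{\left(A \right)} = -9$
$\sqrt{226 - \left(45 + B{\left(-15 \right)}\right)} = \sqrt{226 - 36} = \sqrt{190}$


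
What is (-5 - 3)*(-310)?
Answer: 2480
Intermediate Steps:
(-5 - 3)*(-310) = -8*(-310) = 2480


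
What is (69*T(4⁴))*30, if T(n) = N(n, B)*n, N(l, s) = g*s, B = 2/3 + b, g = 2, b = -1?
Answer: -353280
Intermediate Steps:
B = -⅓ (B = 2/3 - 1 = 2*(⅓) - 1 = ⅔ - 1 = -⅓ ≈ -0.33333)
N(l, s) = 2*s
T(n) = -2*n/3 (T(n) = (2*(-⅓))*n = -2*n/3)
(69*T(4⁴))*30 = (69*(-⅔*4⁴))*30 = (69*(-⅔*256))*30 = (69*(-512/3))*30 = -11776*30 = -353280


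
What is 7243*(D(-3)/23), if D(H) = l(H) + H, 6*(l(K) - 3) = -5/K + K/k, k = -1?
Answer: 50701/207 ≈ 244.93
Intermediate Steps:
l(K) = 3 - 5/(6*K) - K/6 (l(K) = 3 + (-5/K + K/(-1))/6 = 3 + (-5/K + K*(-1))/6 = 3 + (-5/K - K)/6 = 3 + (-K - 5/K)/6 = 3 + (-5/(6*K) - K/6) = 3 - 5/(6*K) - K/6)
D(H) = H + (-5 + H*(18 - H))/(6*H) (D(H) = (-5 + H*(18 - H))/(6*H) + H = H + (-5 + H*(18 - H))/(6*H))
7243*(D(-3)/23) = 7243*(((⅙)*(-5 - 3*(18 + 5*(-3)))/(-3))/23) = 7243*(((⅙)*(-⅓)*(-5 - 3*(18 - 15)))*(1/23)) = 7243*(((⅙)*(-⅓)*(-5 - 3*3))*(1/23)) = 7243*(((⅙)*(-⅓)*(-5 - 9))*(1/23)) = 7243*(((⅙)*(-⅓)*(-14))*(1/23)) = 7243*((7/9)*(1/23)) = 7243*(7/207) = 50701/207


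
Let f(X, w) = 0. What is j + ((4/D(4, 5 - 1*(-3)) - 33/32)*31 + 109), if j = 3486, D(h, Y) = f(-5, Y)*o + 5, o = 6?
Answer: 574053/160 ≈ 3587.8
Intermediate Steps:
D(h, Y) = 5 (D(h, Y) = 0*6 + 5 = 0 + 5 = 5)
j + ((4/D(4, 5 - 1*(-3)) - 33/32)*31 + 109) = 3486 + ((4/5 - 33/32)*31 + 109) = 3486 + ((4*(⅕) - 33*1/32)*31 + 109) = 3486 + ((⅘ - 33/32)*31 + 109) = 3486 + (-37/160*31 + 109) = 3486 + (-1147/160 + 109) = 3486 + 16293/160 = 574053/160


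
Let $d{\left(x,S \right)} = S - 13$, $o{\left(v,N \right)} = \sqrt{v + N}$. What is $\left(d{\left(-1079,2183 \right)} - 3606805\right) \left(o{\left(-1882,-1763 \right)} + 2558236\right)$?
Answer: $-9221507023860 - 97325145 i \sqrt{5} \approx -9.2215 \cdot 10^{12} - 2.1763 \cdot 10^{8} i$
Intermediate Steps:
$o{\left(v,N \right)} = \sqrt{N + v}$
$d{\left(x,S \right)} = -13 + S$
$\left(d{\left(-1079,2183 \right)} - 3606805\right) \left(o{\left(-1882,-1763 \right)} + 2558236\right) = \left(\left(-13 + 2183\right) - 3606805\right) \left(\sqrt{-1763 - 1882} + 2558236\right) = \left(2170 - 3606805\right) \left(\sqrt{-3645} + 2558236\right) = - 3604635 \left(27 i \sqrt{5} + 2558236\right) = - 3604635 \left(2558236 + 27 i \sqrt{5}\right) = -9221507023860 - 97325145 i \sqrt{5}$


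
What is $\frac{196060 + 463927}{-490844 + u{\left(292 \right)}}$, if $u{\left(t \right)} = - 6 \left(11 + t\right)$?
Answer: $- \frac{659987}{492662} \approx -1.3396$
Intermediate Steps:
$u{\left(t \right)} = -66 - 6 t$
$\frac{196060 + 463927}{-490844 + u{\left(292 \right)}} = \frac{196060 + 463927}{-490844 - 1818} = \frac{659987}{-490844 - 1818} = \frac{659987}{-492662} = 659987 \left(- \frac{1}{492662}\right) = - \frac{659987}{492662}$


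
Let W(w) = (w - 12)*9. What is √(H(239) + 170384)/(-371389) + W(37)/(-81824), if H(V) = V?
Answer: -225/81824 - √170623/371389 ≈ -0.0038620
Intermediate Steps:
W(w) = -108 + 9*w (W(w) = (-12 + w)*9 = -108 + 9*w)
√(H(239) + 170384)/(-371389) + W(37)/(-81824) = √(239 + 170384)/(-371389) + (-108 + 9*37)/(-81824) = √170623*(-1/371389) + (-108 + 333)*(-1/81824) = -√170623/371389 + 225*(-1/81824) = -√170623/371389 - 225/81824 = -225/81824 - √170623/371389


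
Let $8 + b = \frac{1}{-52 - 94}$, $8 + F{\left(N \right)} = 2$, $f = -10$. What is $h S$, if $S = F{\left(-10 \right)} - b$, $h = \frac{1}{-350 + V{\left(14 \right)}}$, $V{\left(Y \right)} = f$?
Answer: $- \frac{293}{52560} \approx -0.0055746$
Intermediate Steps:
$F{\left(N \right)} = -6$ ($F{\left(N \right)} = -8 + 2 = -6$)
$V{\left(Y \right)} = -10$
$b = - \frac{1169}{146}$ ($b = -8 + \frac{1}{-52 - 94} = -8 + \frac{1}{-146} = -8 - \frac{1}{146} = - \frac{1169}{146} \approx -8.0069$)
$h = - \frac{1}{360}$ ($h = \frac{1}{-350 - 10} = \frac{1}{-360} = - \frac{1}{360} \approx -0.0027778$)
$S = \frac{293}{146}$ ($S = -6 - - \frac{1169}{146} = -6 + \frac{1169}{146} = \frac{293}{146} \approx 2.0069$)
$h S = \left(- \frac{1}{360}\right) \frac{293}{146} = - \frac{293}{52560}$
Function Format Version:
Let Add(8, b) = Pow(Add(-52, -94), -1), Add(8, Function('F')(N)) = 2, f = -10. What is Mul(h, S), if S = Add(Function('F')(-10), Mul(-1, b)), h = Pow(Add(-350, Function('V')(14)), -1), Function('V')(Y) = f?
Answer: Rational(-293, 52560) ≈ -0.0055746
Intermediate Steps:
Function('F')(N) = -6 (Function('F')(N) = Add(-8, 2) = -6)
Function('V')(Y) = -10
b = Rational(-1169, 146) (b = Add(-8, Pow(Add(-52, -94), -1)) = Add(-8, Pow(-146, -1)) = Add(-8, Rational(-1, 146)) = Rational(-1169, 146) ≈ -8.0069)
h = Rational(-1, 360) (h = Pow(Add(-350, -10), -1) = Pow(-360, -1) = Rational(-1, 360) ≈ -0.0027778)
S = Rational(293, 146) (S = Add(-6, Mul(-1, Rational(-1169, 146))) = Add(-6, Rational(1169, 146)) = Rational(293, 146) ≈ 2.0069)
Mul(h, S) = Mul(Rational(-1, 360), Rational(293, 146)) = Rational(-293, 52560)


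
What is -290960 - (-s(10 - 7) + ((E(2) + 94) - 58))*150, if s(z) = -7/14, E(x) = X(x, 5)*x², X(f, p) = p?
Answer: -299435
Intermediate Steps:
E(x) = 5*x²
s(z) = -½ (s(z) = -7*1/14 = -½)
-290960 - (-s(10 - 7) + ((E(2) + 94) - 58))*150 = -290960 - (-1*(-½) + ((5*2² + 94) - 58))*150 = -290960 - (½ + ((5*4 + 94) - 58))*150 = -290960 - (½ + ((20 + 94) - 58))*150 = -290960 - (½ + (114 - 58))*150 = -290960 - (½ + 56)*150 = -290960 - 113*150/2 = -290960 - 1*8475 = -290960 - 8475 = -299435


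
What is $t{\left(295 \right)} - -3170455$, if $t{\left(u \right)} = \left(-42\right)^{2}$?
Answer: $3172219$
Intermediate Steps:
$t{\left(u \right)} = 1764$
$t{\left(295 \right)} - -3170455 = 1764 - -3170455 = 1764 + 3170455 = 3172219$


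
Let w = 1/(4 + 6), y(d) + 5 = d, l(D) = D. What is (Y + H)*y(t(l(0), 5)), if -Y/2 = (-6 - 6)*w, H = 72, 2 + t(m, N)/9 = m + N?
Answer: 8184/5 ≈ 1636.8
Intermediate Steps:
t(m, N) = -18 + 9*N + 9*m (t(m, N) = -18 + 9*(m + N) = -18 + 9*(N + m) = -18 + (9*N + 9*m) = -18 + 9*N + 9*m)
y(d) = -5 + d
w = 1/10 ≈ 0.10000
Y = 12/5 (Y = -2*(-6 - 6)/10 = -(-24)/10 = -2*(-6/5) = 12/5 ≈ 2.4000)
(Y + H)*y(t(l(0), 5)) = (12/5 + 72)*(-5 + (-18 + 9*5 + 9*0)) = 372*(-5 + (-18 + 45 + 0))/5 = 372*(-5 + 27)/5 = (372/5)*22 = 8184/5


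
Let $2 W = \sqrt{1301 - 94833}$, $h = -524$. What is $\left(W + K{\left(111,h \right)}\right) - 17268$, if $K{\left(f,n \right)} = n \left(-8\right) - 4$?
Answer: $-13080 + i \sqrt{23383} \approx -13080.0 + 152.92 i$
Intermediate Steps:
$K{\left(f,n \right)} = -4 - 8 n$ ($K{\left(f,n \right)} = - 8 n - 4 = -4 - 8 n$)
$W = i \sqrt{23383}$ ($W = \frac{\sqrt{1301 - 94833}}{2} = \frac{\sqrt{-93532}}{2} = \frac{2 i \sqrt{23383}}{2} = i \sqrt{23383} \approx 152.92 i$)
$\left(W + K{\left(111,h \right)}\right) - 17268 = \left(i \sqrt{23383} - -4188\right) - 17268 = \left(i \sqrt{23383} + \left(-4 + 4192\right)\right) - 17268 = \left(i \sqrt{23383} + 4188\right) - 17268 = \left(4188 + i \sqrt{23383}\right) - 17268 = -13080 + i \sqrt{23383}$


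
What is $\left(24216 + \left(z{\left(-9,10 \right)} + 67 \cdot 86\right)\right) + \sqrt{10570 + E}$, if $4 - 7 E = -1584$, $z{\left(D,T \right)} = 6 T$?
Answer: $30038 + \frac{\sqrt{529046}}{7} \approx 30142.0$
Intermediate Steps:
$E = \frac{1588}{7}$ ($E = \frac{4}{7} - - \frac{1584}{7} = \frac{4}{7} + \frac{1584}{7} = \frac{1588}{7} \approx 226.86$)
$\left(24216 + \left(z{\left(-9,10 \right)} + 67 \cdot 86\right)\right) + \sqrt{10570 + E} = \left(24216 + \left(6 \cdot 10 + 67 \cdot 86\right)\right) + \sqrt{10570 + \frac{1588}{7}} = \left(24216 + \left(60 + 5762\right)\right) + \sqrt{\frac{75578}{7}} = \left(24216 + 5822\right) + \frac{\sqrt{529046}}{7} = 30038 + \frac{\sqrt{529046}}{7}$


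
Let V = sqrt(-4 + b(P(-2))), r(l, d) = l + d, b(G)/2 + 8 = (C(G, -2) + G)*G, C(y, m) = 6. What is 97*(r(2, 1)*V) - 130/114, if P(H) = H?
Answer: -65/57 + 1746*I ≈ -1.1404 + 1746.0*I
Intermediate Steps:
b(G) = -16 + 2*G*(6 + G) (b(G) = -16 + 2*((6 + G)*G) = -16 + 2*(G*(6 + G)) = -16 + 2*G*(6 + G))
r(l, d) = d + l
V = 6*I (V = sqrt(-4 + (-16 + 2*(-2)**2 + 12*(-2))) = sqrt(-4 + (-16 + 2*4 - 24)) = sqrt(-4 + (-16 + 8 - 24)) = sqrt(-4 - 32) = sqrt(-36) = 6*I ≈ 6.0*I)
97*(r(2, 1)*V) - 130/114 = 97*((1 + 2)*(6*I)) - 130/114 = 97*(3*(6*I)) - 130*1/114 = 97*(18*I) - 65/57 = 1746*I - 65/57 = -65/57 + 1746*I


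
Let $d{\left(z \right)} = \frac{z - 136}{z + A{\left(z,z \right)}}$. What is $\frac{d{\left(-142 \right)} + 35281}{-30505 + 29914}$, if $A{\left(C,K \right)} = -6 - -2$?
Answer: $- \frac{2575652}{43143} \approx -59.7$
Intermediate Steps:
$A{\left(C,K \right)} = -4$ ($A{\left(C,K \right)} = -6 + 2 = -4$)
$d{\left(z \right)} = \frac{-136 + z}{-4 + z}$ ($d{\left(z \right)} = \frac{z - 136}{z - 4} = \frac{-136 + z}{-4 + z}$)
$\frac{d{\left(-142 \right)} + 35281}{-30505 + 29914} = \frac{\frac{-136 - 142}{-4 - 142} + 35281}{-30505 + 29914} = \frac{\frac{1}{-146} \left(-278\right) + 35281}{-591} = \left(\left(- \frac{1}{146}\right) \left(-278\right) + 35281\right) \left(- \frac{1}{591}\right) = \left(\frac{139}{73} + 35281\right) \left(- \frac{1}{591}\right) = \frac{2575652}{73} \left(- \frac{1}{591}\right) = - \frac{2575652}{43143}$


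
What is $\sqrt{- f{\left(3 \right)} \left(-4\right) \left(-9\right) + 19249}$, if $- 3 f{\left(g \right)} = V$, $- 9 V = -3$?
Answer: $\sqrt{19253} \approx 138.76$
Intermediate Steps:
$V = \frac{1}{3}$ ($V = \left(- \frac{1}{9}\right) \left(-3\right) = \frac{1}{3} \approx 0.33333$)
$f{\left(g \right)} = - \frac{1}{9}$ ($f{\left(g \right)} = \left(- \frac{1}{3}\right) \frac{1}{3} = - \frac{1}{9}$)
$\sqrt{- f{\left(3 \right)} \left(-4\right) \left(-9\right) + 19249} = \sqrt{- \left(- \frac{1}{9}\right) \left(-4\right) \left(-9\right) + 19249} = \sqrt{- \frac{4 \left(-9\right)}{9} + 19249} = \sqrt{\left(-1\right) \left(-4\right) + 19249} = \sqrt{4 + 19249} = \sqrt{19253}$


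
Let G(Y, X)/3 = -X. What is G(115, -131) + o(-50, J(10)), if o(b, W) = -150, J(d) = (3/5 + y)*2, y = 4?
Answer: 243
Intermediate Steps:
J(d) = 46/5 (J(d) = (3/5 + 4)*2 = (3*(⅕) + 4)*2 = (⅗ + 4)*2 = (23/5)*2 = 46/5)
G(Y, X) = -3*X (G(Y, X) = 3*(-X) = -3*X)
G(115, -131) + o(-50, J(10)) = -3*(-131) - 150 = 393 - 150 = 243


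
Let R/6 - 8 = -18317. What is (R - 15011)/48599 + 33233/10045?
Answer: 360821642/488176955 ≈ 0.73912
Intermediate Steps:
R = -109854 (R = 48 + 6*(-18317) = 48 - 109902 = -109854)
(R - 15011)/48599 + 33233/10045 = (-109854 - 15011)/48599 + 33233/10045 = -124865*1/48599 + 33233*(1/10045) = -124865/48599 + 33233/10045 = 360821642/488176955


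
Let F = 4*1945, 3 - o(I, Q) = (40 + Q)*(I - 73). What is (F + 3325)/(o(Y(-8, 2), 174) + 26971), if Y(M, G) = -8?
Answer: 11105/44308 ≈ 0.25063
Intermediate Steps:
o(I, Q) = 3 - (-73 + I)*(40 + Q) (o(I, Q) = 3 - (40 + Q)*(I - 73) = 3 - (40 + Q)*(-73 + I) = 3 - (-73 + I)*(40 + Q))
F = 7780
(F + 3325)/(o(Y(-8, 2), 174) + 26971) = (7780 + 3325)/((2923 - 40*(-8) + 73*174 - 1*(-8)*174) + 26971) = 11105/((2923 + 320 + 12702 + 1392) + 26971) = 11105/(17337 + 26971) = 11105/44308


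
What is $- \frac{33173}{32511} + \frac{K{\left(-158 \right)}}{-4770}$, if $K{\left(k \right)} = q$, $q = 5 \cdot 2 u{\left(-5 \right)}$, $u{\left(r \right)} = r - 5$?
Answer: $- \frac{5166137}{5169249} \approx -0.9994$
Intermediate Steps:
$u{\left(r \right)} = -5 + r$ ($u{\left(r \right)} = r - 5 = -5 + r$)
$q = -100$ ($q = 5 \cdot 2 \left(-5 - 5\right) = 10 \left(-10\right) = -100$)
$K{\left(k \right)} = -100$
$- \frac{33173}{32511} + \frac{K{\left(-158 \right)}}{-4770} = - \frac{33173}{32511} - \frac{100}{-4770} = \left(-33173\right) \frac{1}{32511} - - \frac{10}{477} = - \frac{33173}{32511} + \frac{10}{477} = - \frac{5166137}{5169249}$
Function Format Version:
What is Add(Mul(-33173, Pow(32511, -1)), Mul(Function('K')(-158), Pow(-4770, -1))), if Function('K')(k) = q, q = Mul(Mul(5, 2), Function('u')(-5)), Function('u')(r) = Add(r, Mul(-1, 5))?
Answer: Rational(-5166137, 5169249) ≈ -0.99940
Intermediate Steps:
Function('u')(r) = Add(-5, r) (Function('u')(r) = Add(r, -5) = Add(-5, r))
q = -100 (q = Mul(Mul(5, 2), Add(-5, -5)) = Mul(10, -10) = -100)
Function('K')(k) = -100
Add(Mul(-33173, Pow(32511, -1)), Mul(Function('K')(-158), Pow(-4770, -1))) = Add(Mul(-33173, Pow(32511, -1)), Mul(-100, Pow(-4770, -1))) = Add(Mul(-33173, Rational(1, 32511)), Mul(-100, Rational(-1, 4770))) = Add(Rational(-33173, 32511), Rational(10, 477)) = Rational(-5166137, 5169249)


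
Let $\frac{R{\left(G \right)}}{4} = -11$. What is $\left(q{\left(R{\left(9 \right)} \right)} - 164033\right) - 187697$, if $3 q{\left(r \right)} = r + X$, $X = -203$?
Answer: $- \frac{1055437}{3} \approx -3.5181 \cdot 10^{5}$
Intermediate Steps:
$R{\left(G \right)} = -44$ ($R{\left(G \right)} = 4 \left(-11\right) = -44$)
$q{\left(r \right)} = - \frac{203}{3} + \frac{r}{3}$ ($q{\left(r \right)} = \frac{r - 203}{3} = \frac{-203 + r}{3} = - \frac{203}{3} + \frac{r}{3}$)
$\left(q{\left(R{\left(9 \right)} \right)} - 164033\right) - 187697 = \left(\left(- \frac{203}{3} + \frac{1}{3} \left(-44\right)\right) - 164033\right) - 187697 = \left(\left(- \frac{203}{3} - \frac{44}{3}\right) - 164033\right) - 187697 = \left(- \frac{247}{3} - 164033\right) - 187697 = - \frac{492346}{3} - 187697 = - \frac{1055437}{3}$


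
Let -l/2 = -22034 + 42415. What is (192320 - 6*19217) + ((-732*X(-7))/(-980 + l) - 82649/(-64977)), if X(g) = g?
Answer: 11605373487179/150681663 ≈ 77019.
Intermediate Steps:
l = -40762 (l = -2*(-22034 + 42415) = -2*20381 = -40762)
(192320 - 6*19217) + ((-732*X(-7))/(-980 + l) - 82649/(-64977)) = (192320 - 6*19217) + ((-732*(-7))/(-980 - 40762) - 82649/(-64977)) = (192320 - 115302) + (5124/(-41742) - 82649*(-1/64977)) = 77018 + (5124*(-1/41742) + 82649/64977) = 77018 + (-854/6957 + 82649/64977) = 77018 + 173166245/150681663 = 11605373487179/150681663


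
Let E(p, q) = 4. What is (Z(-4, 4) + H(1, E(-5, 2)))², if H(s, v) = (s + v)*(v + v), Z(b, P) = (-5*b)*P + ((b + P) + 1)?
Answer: 14641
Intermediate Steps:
Z(b, P) = 1 + P + b - 5*P*b (Z(b, P) = -5*P*b + ((P + b) + 1) = -5*P*b + (1 + P + b) = 1 + P + b - 5*P*b)
H(s, v) = 2*v*(s + v) (H(s, v) = (s + v)*(2*v) = 2*v*(s + v))
(Z(-4, 4) + H(1, E(-5, 2)))² = ((1 + 4 - 4 - 5*4*(-4)) + 2*4*(1 + 4))² = ((1 + 4 - 4 + 80) + 2*4*5)² = (81 + 40)² = 121² = 14641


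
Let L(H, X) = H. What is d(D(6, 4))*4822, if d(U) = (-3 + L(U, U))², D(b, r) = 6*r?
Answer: 2126502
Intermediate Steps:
d(U) = (-3 + U)²
d(D(6, 4))*4822 = (-3 + 6*4)²*4822 = (-3 + 24)²*4822 = 21²*4822 = 441*4822 = 2126502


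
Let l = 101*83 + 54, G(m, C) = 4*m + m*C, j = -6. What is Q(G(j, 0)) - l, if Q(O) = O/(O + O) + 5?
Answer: -16863/2 ≈ -8431.5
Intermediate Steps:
G(m, C) = 4*m + C*m
l = 8437 (l = 8383 + 54 = 8437)
Q(O) = 11/2 (Q(O) = O/((2*O)) + 5 = (1/(2*O))*O + 5 = ½ + 5 = 11/2)
Q(G(j, 0)) - l = 11/2 - 1*8437 = 11/2 - 8437 = -16863/2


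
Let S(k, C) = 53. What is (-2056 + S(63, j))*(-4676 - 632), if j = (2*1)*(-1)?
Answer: 10631924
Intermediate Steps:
j = -2 (j = 2*(-1) = -2)
(-2056 + S(63, j))*(-4676 - 632) = (-2056 + 53)*(-4676 - 632) = -2003*(-5308) = 10631924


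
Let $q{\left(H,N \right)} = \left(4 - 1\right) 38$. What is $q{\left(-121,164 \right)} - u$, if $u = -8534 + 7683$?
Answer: $965$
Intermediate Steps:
$q{\left(H,N \right)} = 114$ ($q{\left(H,N \right)} = 3 \cdot 38 = 114$)
$u = -851$
$q{\left(-121,164 \right)} - u = 114 - -851 = 114 + 851 = 965$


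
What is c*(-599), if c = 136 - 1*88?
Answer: -28752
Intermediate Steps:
c = 48 (c = 136 - 88 = 48)
c*(-599) = 48*(-599) = -28752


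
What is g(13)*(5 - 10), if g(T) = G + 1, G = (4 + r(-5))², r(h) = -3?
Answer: -10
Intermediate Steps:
G = 1 (G = (4 - 3)² = 1² = 1)
g(T) = 2 (g(T) = 1 + 1 = 2)
g(13)*(5 - 10) = 2*(5 - 10) = 2*(-5) = -10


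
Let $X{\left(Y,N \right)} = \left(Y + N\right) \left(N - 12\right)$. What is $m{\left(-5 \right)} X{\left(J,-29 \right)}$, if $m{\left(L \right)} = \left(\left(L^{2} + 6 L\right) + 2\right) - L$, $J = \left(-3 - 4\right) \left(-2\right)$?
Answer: $1230$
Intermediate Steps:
$J = 14$ ($J = \left(-7\right) \left(-2\right) = 14$)
$X{\left(Y,N \right)} = \left(-12 + N\right) \left(N + Y\right)$ ($X{\left(Y,N \right)} = \left(N + Y\right) \left(-12 + N\right) = \left(-12 + N\right) \left(N + Y\right)$)
$m{\left(L \right)} = 2 + L^{2} + 5 L$ ($m{\left(L \right)} = \left(2 + L^{2} + 6 L\right) - L = 2 + L^{2} + 5 L$)
$m{\left(-5 \right)} X{\left(J,-29 \right)} = \left(2 + \left(-5\right)^{2} + 5 \left(-5\right)\right) \left(\left(-29\right)^{2} - -348 - 168 - 406\right) = \left(2 + 25 - 25\right) \left(841 + 348 - 168 - 406\right) = 2 \cdot 615 = 1230$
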